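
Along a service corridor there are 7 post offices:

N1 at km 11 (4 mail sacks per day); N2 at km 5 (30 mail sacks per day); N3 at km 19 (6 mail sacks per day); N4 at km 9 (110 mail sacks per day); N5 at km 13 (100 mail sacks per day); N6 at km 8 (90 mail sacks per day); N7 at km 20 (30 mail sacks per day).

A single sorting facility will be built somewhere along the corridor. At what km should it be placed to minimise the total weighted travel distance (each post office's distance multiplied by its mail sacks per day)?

For a sum of weighted absolute distances on a line, the optimum is the weighted median (not the mean). Total weight W = 370; half-weight = 185.
Sort by position and accumulate weight:
  km 5 (N2, w=30) → cum 30
  km 8 (N6, w=90) → cum 120
  km 9 (N4, w=110) → cum 230  ≥ 185 → median here
  km 11 (N1, w=4) → cum 234
  km 13 (N5, w=100) → cum 334
  km 19 (N3, w=6) → cum 340
  km 20 (N7, w=30) → cum 370
Optimal location: km 9.

x = 9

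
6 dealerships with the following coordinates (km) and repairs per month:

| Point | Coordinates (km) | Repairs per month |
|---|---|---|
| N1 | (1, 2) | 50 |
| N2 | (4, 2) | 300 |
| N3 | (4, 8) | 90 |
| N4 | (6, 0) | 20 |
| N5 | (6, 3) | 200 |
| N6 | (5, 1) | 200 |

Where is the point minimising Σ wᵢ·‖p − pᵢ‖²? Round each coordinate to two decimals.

The minimiser of Σwᵢ‖p−pᵢ‖² is the weighted centroid p* = (Σwᵢpᵢ)/(Σwᵢ).
Σwᵢ = 860.
Σwᵢxᵢ = 50·1 + 300·4 + 90·4 + 20·6 + 200·6 + 200·5 = 3930.
Σwᵢyᵢ = 50·2 + 300·2 + 90·8 + 20·0 + 200·3 + 200·1 = 2220.
x* = 3930/860 = 4.57, y* = 2220/860 = 2.58.

(4.57, 2.58)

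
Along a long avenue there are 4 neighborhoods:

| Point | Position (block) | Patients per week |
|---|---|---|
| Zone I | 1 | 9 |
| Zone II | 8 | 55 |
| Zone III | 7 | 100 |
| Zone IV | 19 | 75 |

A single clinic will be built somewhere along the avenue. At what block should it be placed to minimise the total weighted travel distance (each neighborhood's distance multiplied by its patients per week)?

x = 8

For a sum of weighted absolute distances on a line, the optimum is the weighted median (not the mean). Total weight W = 239; half-weight = 119.5.
Sort by position and accumulate weight:
  block 1 (Zone I, w=9) → cum 9
  block 7 (Zone III, w=100) → cum 109
  block 8 (Zone II, w=55) → cum 164  ≥ 119.5 → median here
  block 19 (Zone IV, w=75) → cum 239
Optimal location: block 8.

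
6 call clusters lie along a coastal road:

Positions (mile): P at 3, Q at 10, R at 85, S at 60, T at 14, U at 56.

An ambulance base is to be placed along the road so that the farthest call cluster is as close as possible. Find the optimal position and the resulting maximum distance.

The 1-center on a line is the midpoint of the two extreme points: leftmost at 3, rightmost at 85.
Optimal location = (3 + 85)/2 = 44; maximum distance = (85 − 3)/2 = 41.

location 44, max distance 41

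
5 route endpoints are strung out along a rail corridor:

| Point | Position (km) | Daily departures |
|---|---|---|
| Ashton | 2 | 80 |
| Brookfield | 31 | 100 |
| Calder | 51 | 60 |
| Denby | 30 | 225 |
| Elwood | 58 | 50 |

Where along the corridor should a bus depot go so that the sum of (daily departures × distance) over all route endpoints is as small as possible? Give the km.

For a sum of weighted absolute distances on a line, the optimum is the weighted median (not the mean). Total weight W = 515; half-weight = 257.5.
Sort by position and accumulate weight:
  km 2 (Ashton, w=80) → cum 80
  km 30 (Denby, w=225) → cum 305  ≥ 257.5 → median here
  km 31 (Brookfield, w=100) → cum 405
  km 51 (Calder, w=60) → cum 465
  km 58 (Elwood, w=50) → cum 515
Optimal location: km 30.

x = 30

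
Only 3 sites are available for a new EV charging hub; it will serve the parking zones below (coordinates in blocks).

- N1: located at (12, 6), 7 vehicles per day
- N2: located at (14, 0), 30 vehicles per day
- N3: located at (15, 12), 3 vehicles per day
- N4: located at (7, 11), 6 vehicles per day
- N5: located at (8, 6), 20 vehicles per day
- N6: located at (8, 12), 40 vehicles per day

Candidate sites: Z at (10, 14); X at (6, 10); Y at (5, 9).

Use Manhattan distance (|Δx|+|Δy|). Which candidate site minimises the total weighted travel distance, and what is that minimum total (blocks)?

Total weighted distance at each candidate:
  Z (10, 14): total = 1027
  X (6, 10): total = 935
  Y (5, 9): total = 1033
Minimum is at X with total 935 blocks.

X, total 935 blocks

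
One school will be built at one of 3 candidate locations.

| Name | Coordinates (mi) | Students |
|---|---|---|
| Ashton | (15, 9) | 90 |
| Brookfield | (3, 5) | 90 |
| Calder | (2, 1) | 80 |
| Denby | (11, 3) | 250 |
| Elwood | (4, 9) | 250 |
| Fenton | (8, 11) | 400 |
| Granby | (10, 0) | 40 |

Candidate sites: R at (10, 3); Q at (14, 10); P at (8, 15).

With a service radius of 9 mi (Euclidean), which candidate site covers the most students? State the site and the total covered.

Coverage radius r = 9 mi; a point is covered iff (Δx)²+(Δy)² ≤ 9² = 81.
  R (10, 3): covers {Ashton, Brookfield, Calder, Denby, Elwood, Fenton, Granby} → 1200
  Q (14, 10): covers {Ashton, Denby, Fenton} → 740
  P (8, 15): covers {Elwood, Fenton} → 650
Maximum coverage at R: 1200 students.

R, covering 1200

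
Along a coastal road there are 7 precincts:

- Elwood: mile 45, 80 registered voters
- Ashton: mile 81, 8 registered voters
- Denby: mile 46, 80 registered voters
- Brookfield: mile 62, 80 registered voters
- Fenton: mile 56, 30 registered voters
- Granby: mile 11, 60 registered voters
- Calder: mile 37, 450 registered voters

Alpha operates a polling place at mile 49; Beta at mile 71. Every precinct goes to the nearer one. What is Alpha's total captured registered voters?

700

The indifferent point is the midpoint (49+71)/2 = 60; precincts left of it (closer to Alpha at 49) go to Alpha, those right go to Beta.
  Granby at 11 (w=60) → Alpha
  Calder at 37 (w=450) → Alpha
  Elwood at 45 (w=80) → Alpha
  Denby at 46 (w=80) → Alpha
  Fenton at 56 (w=30) → Alpha
  Brookfield at 62 (w=80) → Beta
  Ashton at 81 (w=8) → Beta
Alpha captures 700; Beta captures 88.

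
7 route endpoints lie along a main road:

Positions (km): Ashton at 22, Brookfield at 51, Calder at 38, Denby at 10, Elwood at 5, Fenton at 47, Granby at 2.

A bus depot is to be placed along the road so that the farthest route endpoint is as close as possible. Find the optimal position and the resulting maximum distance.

location 26.5, max distance 24.5

The 1-center on a line is the midpoint of the two extreme points: leftmost at 2, rightmost at 51.
Optimal location = (2 + 51)/2 = 26.5; maximum distance = (51 − 2)/2 = 24.5.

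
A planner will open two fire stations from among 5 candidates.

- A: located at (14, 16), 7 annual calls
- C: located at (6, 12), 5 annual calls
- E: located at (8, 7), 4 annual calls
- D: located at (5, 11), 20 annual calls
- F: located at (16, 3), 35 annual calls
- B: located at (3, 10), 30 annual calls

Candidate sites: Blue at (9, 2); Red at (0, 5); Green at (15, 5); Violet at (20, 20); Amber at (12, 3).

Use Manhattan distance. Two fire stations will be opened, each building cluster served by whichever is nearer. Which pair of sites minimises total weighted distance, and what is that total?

Evaluate every pair (each demand assigned to the nearer of the two):
  {Red, Green}: total = 750
  {Red, Amber}: total = 802
  {Blue, Green}: total = 958
  {Blue, Red}: total = 962
  {Blue, Amber}: total = 1014
  {Green, Amber}: total = 1076
  {Violet, Amber}: total = 1097
  {Blue, Violet}: total = 1119
  {Green, Violet}: total = 1121
  {Red, Violet}: total = 1265
Best pair: {Red, Green} with total 750.

{Red, Green}, total 750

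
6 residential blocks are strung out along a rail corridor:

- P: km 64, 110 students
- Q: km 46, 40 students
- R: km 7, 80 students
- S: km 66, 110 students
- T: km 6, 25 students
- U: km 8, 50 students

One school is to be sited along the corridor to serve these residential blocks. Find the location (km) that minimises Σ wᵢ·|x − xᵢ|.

For a sum of weighted absolute distances on a line, the optimum is the weighted median (not the mean). Total weight W = 415; half-weight = 207.5.
Sort by position and accumulate weight:
  km 6 (T, w=25) → cum 25
  km 7 (R, w=80) → cum 105
  km 8 (U, w=50) → cum 155
  km 46 (Q, w=40) → cum 195
  km 64 (P, w=110) → cum 305  ≥ 207.5 → median here
  km 66 (S, w=110) → cum 415
Optimal location: km 64.

x = 64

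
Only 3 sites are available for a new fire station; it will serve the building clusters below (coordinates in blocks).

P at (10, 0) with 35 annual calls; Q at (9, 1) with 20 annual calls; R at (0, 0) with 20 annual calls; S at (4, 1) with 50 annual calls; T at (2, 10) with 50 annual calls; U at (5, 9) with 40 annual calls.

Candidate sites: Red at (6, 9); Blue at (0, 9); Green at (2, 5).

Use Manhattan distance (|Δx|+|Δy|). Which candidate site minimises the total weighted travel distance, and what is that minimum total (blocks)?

Green, total 1645 blocks

Total weighted distance at each candidate:
  Red (6, 9): total = 1765
  Blue (0, 9): total = 2135
  Green (2, 5): total = 1645
Minimum is at Green with total 1645 blocks.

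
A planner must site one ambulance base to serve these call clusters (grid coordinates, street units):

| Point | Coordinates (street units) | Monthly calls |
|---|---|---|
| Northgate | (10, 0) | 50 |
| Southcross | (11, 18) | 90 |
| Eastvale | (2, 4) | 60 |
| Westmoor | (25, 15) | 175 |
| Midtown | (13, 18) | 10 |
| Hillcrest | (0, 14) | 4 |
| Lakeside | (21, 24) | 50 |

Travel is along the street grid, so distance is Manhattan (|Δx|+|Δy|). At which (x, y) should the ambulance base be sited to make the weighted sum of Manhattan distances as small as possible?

(21, 15)

Manhattan distance separates: Σwᵢ(|x−xᵢ|+|y−yᵢ|) = Σwᵢ|x−xᵢ| + Σwᵢ|y−yᵢ|, so x and y are optimised independently as 1-D weighted medians.
Total weight W = 439; half = 219.5.
x-coordinate, sorted with cumulative weight:
  x=0 (Hillcrest, w=4) cum 4
  x=2 (Eastvale, w=60) cum 64
  x=10 (Northgate, w=50) cum 114
  x=11 (Southcross, w=90) cum 204
  x=13 (Midtown, w=10) cum 214
  x=21 (Lakeside, w=50) cum 264  ← median
  x=25 (Westmoor, w=175) cum 439
⇒ x* = 21
y-coordinate, sorted with cumulative weight:
  y=0 (Northgate, w=50) cum 50
  y=4 (Eastvale, w=60) cum 110
  y=14 (Hillcrest, w=4) cum 114
  y=15 (Westmoor, w=175) cum 289  ← median
  y=18 (Southcross, w=90) cum 379
  y=18 (Midtown, w=10) cum 389
  y=24 (Lakeside, w=50) cum 439
⇒ y* = 15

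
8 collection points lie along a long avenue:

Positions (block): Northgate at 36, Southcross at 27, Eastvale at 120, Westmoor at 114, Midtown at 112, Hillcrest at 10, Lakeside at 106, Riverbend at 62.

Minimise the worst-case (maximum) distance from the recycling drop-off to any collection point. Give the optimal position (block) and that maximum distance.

The 1-center on a line is the midpoint of the two extreme points: leftmost at 10, rightmost at 120.
Optimal location = (10 + 120)/2 = 65; maximum distance = (120 − 10)/2 = 55.

location 65, max distance 55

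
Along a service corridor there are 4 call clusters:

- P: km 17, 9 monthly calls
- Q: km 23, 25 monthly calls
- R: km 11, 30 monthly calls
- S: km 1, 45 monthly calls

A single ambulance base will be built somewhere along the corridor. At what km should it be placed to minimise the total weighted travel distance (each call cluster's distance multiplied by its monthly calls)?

x = 11

For a sum of weighted absolute distances on a line, the optimum is the weighted median (not the mean). Total weight W = 109; half-weight = 54.5.
Sort by position and accumulate weight:
  km 1 (S, w=45) → cum 45
  km 11 (R, w=30) → cum 75  ≥ 54.5 → median here
  km 17 (P, w=9) → cum 84
  km 23 (Q, w=25) → cum 109
Optimal location: km 11.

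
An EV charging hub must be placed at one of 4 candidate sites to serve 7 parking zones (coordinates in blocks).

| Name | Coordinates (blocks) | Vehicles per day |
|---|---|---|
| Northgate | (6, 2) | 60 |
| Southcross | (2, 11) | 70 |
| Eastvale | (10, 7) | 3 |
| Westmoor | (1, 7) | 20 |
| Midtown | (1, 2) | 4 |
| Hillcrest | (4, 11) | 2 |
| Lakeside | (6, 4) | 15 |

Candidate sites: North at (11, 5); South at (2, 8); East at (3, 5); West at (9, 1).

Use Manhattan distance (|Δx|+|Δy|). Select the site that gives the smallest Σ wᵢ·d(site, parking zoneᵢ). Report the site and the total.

Total weighted distance at each candidate:
  North (11, 5): total = 1947
  South (2, 8): total = 1035
  East (3, 5): total = 1051
  West (9, 1): total = 1887
Minimum is at South with total 1035 blocks.

South, total 1035 blocks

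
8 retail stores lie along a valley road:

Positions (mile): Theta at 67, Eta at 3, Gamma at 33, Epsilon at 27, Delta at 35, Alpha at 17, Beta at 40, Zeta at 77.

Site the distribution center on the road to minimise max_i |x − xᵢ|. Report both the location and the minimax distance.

The 1-center on a line is the midpoint of the two extreme points: leftmost at 3, rightmost at 77.
Optimal location = (3 + 77)/2 = 40; maximum distance = (77 − 3)/2 = 37.

location 40, max distance 37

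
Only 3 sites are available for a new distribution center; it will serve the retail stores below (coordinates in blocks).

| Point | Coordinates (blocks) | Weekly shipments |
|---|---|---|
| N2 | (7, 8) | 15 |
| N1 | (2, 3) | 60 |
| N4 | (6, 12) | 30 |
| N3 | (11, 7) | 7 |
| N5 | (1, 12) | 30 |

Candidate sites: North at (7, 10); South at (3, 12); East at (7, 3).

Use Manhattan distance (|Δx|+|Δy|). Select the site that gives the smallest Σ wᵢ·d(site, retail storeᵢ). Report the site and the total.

Total weighted distance at each candidate:
  North (7, 10): total = 1129
  South (3, 12): total = 961
  East (7, 3): total = 1181
Minimum is at South with total 961 blocks.

South, total 961 blocks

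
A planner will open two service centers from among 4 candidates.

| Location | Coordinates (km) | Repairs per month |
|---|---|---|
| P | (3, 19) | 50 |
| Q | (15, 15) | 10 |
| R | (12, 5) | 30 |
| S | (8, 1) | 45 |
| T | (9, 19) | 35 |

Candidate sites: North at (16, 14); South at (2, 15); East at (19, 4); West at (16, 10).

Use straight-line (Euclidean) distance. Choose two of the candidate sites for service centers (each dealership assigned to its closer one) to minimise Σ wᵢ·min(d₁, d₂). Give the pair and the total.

{South, West}, total 1273.3

Evaluate every pair (each demand assigned to the nearer of the two):
  {South, West}: total = 1273.3
  {South, East}: total = 1330.6
  {North, South}: total = 1483.4
  {North, East}: total = 1736.9
  {North, West}: total = 1745.6
  {East, West}: total = 1945.8
Best pair: {South, West} with total 1273.3.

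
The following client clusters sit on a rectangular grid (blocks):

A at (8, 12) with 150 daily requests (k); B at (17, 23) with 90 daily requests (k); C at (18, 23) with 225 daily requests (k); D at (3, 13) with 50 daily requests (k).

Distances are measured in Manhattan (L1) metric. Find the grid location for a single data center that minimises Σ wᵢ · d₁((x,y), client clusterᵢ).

(17, 23)

Manhattan distance separates: Σwᵢ(|x−xᵢ|+|y−yᵢ|) = Σwᵢ|x−xᵢ| + Σwᵢ|y−yᵢ|, so x and y are optimised independently as 1-D weighted medians.
Total weight W = 515; half = 257.5.
x-coordinate, sorted with cumulative weight:
  x=3 (D, w=50) cum 50
  x=8 (A, w=150) cum 200
  x=17 (B, w=90) cum 290  ← median
  x=18 (C, w=225) cum 515
⇒ x* = 17
y-coordinate, sorted with cumulative weight:
  y=12 (A, w=150) cum 150
  y=13 (D, w=50) cum 200
  y=23 (B, w=90) cum 290  ← median
  y=23 (C, w=225) cum 515
⇒ y* = 23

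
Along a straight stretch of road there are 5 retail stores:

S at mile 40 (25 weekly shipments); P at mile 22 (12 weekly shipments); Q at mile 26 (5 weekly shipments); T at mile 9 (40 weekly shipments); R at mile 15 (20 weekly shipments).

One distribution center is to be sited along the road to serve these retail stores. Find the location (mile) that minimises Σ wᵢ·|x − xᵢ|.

x = 15

For a sum of weighted absolute distances on a line, the optimum is the weighted median (not the mean). Total weight W = 102; half-weight = 51.
Sort by position and accumulate weight:
  mile 9 (T, w=40) → cum 40
  mile 15 (R, w=20) → cum 60  ≥ 51 → median here
  mile 22 (P, w=12) → cum 72
  mile 26 (Q, w=5) → cum 77
  mile 40 (S, w=25) → cum 102
Optimal location: mile 15.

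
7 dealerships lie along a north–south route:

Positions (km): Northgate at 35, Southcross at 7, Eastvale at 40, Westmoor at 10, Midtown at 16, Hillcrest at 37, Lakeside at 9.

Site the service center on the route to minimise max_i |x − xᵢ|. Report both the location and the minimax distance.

The 1-center on a line is the midpoint of the two extreme points: leftmost at 7, rightmost at 40.
Optimal location = (7 + 40)/2 = 23.5; maximum distance = (40 − 7)/2 = 16.5.

location 23.5, max distance 16.5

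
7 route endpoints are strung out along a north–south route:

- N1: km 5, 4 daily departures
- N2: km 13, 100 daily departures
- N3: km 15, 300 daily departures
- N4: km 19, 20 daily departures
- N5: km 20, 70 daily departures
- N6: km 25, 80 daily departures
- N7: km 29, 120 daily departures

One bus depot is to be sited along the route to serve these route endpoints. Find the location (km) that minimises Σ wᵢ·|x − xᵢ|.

For a sum of weighted absolute distances on a line, the optimum is the weighted median (not the mean). Total weight W = 694; half-weight = 347.
Sort by position and accumulate weight:
  km 5 (N1, w=4) → cum 4
  km 13 (N2, w=100) → cum 104
  km 15 (N3, w=300) → cum 404  ≥ 347 → median here
  km 19 (N4, w=20) → cum 424
  km 20 (N5, w=70) → cum 494
  km 25 (N6, w=80) → cum 574
  km 29 (N7, w=120) → cum 694
Optimal location: km 15.

x = 15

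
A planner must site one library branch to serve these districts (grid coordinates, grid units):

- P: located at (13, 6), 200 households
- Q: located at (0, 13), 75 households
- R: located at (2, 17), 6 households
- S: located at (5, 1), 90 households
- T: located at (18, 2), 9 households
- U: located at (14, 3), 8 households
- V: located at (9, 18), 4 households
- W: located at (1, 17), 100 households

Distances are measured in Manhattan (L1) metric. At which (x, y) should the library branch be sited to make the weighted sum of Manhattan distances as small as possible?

Manhattan distance separates: Σwᵢ(|x−xᵢ|+|y−yᵢ|) = Σwᵢ|x−xᵢ| + Σwᵢ|y−yᵢ|, so x and y are optimised independently as 1-D weighted medians.
Total weight W = 492; half = 246.
x-coordinate, sorted with cumulative weight:
  x=0 (Q, w=75) cum 75
  x=1 (W, w=100) cum 175
  x=2 (R, w=6) cum 181
  x=5 (S, w=90) cum 271  ← median
  x=9 (V, w=4) cum 275
  x=13 (P, w=200) cum 475
  x=14 (U, w=8) cum 483
  x=18 (T, w=9) cum 492
⇒ x* = 5
y-coordinate, sorted with cumulative weight:
  y=1 (S, w=90) cum 90
  y=2 (T, w=9) cum 99
  y=3 (U, w=8) cum 107
  y=6 (P, w=200) cum 307  ← median
  y=13 (Q, w=75) cum 382
  y=17 (R, w=6) cum 388
  y=17 (W, w=100) cum 488
  y=18 (V, w=4) cum 492
⇒ y* = 6

(5, 6)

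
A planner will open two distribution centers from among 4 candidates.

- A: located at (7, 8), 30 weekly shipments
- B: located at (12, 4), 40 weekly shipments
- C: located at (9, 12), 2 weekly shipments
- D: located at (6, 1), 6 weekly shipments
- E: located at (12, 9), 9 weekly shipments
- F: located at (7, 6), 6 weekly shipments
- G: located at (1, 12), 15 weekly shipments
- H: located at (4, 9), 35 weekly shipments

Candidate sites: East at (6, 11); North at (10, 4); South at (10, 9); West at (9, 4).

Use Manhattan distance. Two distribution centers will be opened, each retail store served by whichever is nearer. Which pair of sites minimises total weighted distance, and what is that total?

{East, North}, total 573

Evaluate every pair (each demand assigned to the nearer of the two):
  {East, North}: total = 573
  {East, West}: total = 610
  {North, South}: total = 688
  {South, West}: total = 716
  {East, South}: total = 752
  {North, West}: total = 989
Best pair: {East, North} with total 573.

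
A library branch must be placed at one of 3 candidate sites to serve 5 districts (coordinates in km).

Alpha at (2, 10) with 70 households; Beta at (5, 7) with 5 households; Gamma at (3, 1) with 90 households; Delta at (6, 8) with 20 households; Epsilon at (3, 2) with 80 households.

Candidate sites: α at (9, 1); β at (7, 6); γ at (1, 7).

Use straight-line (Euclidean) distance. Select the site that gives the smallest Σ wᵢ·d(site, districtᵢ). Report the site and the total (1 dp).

γ, total 1343.4 km

Total weighted distance at each candidate:
  α (9, 1): total = 2013.1
  β (7, 6): total = 1532.9
  γ (1, 7): total = 1343.4
Minimum is at γ with total 1343.4 km.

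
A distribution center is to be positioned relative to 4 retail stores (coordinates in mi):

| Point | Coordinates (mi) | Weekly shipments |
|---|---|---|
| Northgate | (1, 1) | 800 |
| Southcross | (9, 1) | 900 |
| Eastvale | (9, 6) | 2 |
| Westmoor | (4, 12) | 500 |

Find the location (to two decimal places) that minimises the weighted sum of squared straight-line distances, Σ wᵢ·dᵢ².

(4.96, 3.50)

The minimiser of Σwᵢ‖p−pᵢ‖² is the weighted centroid p* = (Σwᵢpᵢ)/(Σwᵢ).
Σwᵢ = 2202.
Σwᵢxᵢ = 800·1 + 900·9 + 2·9 + 500·4 = 10918.
Σwᵢyᵢ = 800·1 + 900·1 + 2·6 + 500·12 = 7712.
x* = 10918/2202 = 4.96, y* = 7712/2202 = 3.50.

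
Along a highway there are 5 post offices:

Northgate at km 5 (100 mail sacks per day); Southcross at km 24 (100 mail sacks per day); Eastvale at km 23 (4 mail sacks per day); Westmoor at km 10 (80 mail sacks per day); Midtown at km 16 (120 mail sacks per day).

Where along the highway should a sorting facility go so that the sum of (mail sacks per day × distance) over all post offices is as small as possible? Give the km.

x = 16

For a sum of weighted absolute distances on a line, the optimum is the weighted median (not the mean). Total weight W = 404; half-weight = 202.
Sort by position and accumulate weight:
  km 5 (Northgate, w=100) → cum 100
  km 10 (Westmoor, w=80) → cum 180
  km 16 (Midtown, w=120) → cum 300  ≥ 202 → median here
  km 23 (Eastvale, w=4) → cum 304
  km 24 (Southcross, w=100) → cum 404
Optimal location: km 16.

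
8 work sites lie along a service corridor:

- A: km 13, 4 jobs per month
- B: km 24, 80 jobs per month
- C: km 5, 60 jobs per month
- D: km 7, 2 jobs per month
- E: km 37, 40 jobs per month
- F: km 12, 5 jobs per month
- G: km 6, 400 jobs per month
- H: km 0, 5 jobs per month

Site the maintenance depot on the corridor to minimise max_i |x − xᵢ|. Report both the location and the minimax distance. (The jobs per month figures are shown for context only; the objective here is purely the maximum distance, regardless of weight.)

location 18.5, max distance 18.5

The 1-center on a line is the midpoint of the two extreme points: leftmost at 0, rightmost at 37.
Optimal location = (0 + 37)/2 = 18.5; maximum distance = (37 − 0)/2 = 18.5.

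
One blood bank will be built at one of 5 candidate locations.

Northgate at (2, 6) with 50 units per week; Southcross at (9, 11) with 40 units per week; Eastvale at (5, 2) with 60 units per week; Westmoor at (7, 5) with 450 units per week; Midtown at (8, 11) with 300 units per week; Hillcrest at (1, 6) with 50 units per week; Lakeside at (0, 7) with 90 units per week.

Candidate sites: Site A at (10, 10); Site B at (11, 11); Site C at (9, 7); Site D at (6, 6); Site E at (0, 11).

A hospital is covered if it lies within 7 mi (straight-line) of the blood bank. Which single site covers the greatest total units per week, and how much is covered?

Site D, covering 1040

Coverage radius r = 7 mi; a point is covered iff (Δx)²+(Δy)² ≤ 7² = 49.
  Site A (10, 10): covers {Southcross, Westmoor, Midtown} → 790
  Site B (11, 11): covers {Southcross, Midtown} → 340
  Site C (9, 7): covers {Southcross, Eastvale, Westmoor, Midtown} → 850
  Site D (6, 6): covers {Northgate, Southcross, Eastvale, Westmoor, Midtown, Hillcrest, Lakeside} → 1040
  Site E (0, 11): covers {Northgate, Hillcrest, Lakeside} → 190
Maximum coverage at Site D: 1040 units per week.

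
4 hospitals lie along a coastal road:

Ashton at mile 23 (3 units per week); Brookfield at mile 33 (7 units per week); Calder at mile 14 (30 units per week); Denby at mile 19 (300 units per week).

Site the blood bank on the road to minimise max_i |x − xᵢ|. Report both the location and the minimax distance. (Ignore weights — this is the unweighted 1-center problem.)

location 23.5, max distance 9.5

The 1-center on a line is the midpoint of the two extreme points: leftmost at 14, rightmost at 33.
Optimal location = (14 + 33)/2 = 23.5; maximum distance = (33 − 14)/2 = 9.5.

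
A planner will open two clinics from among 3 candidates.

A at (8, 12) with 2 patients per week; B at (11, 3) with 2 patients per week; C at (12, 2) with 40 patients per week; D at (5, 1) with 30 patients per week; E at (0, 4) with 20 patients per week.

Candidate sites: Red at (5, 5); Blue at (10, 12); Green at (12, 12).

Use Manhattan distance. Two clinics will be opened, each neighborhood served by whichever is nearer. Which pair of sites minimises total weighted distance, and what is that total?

Evaluate every pair (each demand assigned to the nearer of the two):
  {Red, Blue}: total = 660
  {Red, Green}: total = 664
  {Blue, Green}: total = 1264
Best pair: {Red, Blue} with total 660.

{Red, Blue}, total 660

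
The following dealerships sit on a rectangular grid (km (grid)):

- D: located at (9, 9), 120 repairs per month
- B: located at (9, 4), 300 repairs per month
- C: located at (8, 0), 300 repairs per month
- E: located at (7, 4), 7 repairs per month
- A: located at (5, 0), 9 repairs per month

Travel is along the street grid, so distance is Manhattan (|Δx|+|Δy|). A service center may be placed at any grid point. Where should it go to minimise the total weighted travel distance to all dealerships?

(9, 4)

Manhattan distance separates: Σwᵢ(|x−xᵢ|+|y−yᵢ|) = Σwᵢ|x−xᵢ| + Σwᵢ|y−yᵢ|, so x and y are optimised independently as 1-D weighted medians.
Total weight W = 736; half = 368.
x-coordinate, sorted with cumulative weight:
  x=5 (A, w=9) cum 9
  x=7 (E, w=7) cum 16
  x=8 (C, w=300) cum 316
  x=9 (D, w=120) cum 436  ← median
  x=9 (B, w=300) cum 736
⇒ x* = 9
y-coordinate, sorted with cumulative weight:
  y=0 (C, w=300) cum 300
  y=0 (A, w=9) cum 309
  y=4 (B, w=300) cum 609  ← median
  y=4 (E, w=7) cum 616
  y=9 (D, w=120) cum 736
⇒ y* = 4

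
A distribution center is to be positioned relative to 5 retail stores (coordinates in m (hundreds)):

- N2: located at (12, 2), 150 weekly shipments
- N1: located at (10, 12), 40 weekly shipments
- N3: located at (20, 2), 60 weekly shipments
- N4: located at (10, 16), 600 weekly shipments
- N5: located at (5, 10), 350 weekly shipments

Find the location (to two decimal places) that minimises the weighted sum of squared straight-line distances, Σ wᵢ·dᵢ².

(9.29, 11.67)

The minimiser of Σwᵢ‖p−pᵢ‖² is the weighted centroid p* = (Σwᵢpᵢ)/(Σwᵢ).
Σwᵢ = 1200.
Σwᵢxᵢ = 150·12 + 40·10 + 60·20 + 600·10 + 350·5 = 11150.
Σwᵢyᵢ = 150·2 + 40·12 + 60·2 + 600·16 + 350·10 = 14000.
x* = 11150/1200 = 9.29, y* = 14000/1200 = 11.67.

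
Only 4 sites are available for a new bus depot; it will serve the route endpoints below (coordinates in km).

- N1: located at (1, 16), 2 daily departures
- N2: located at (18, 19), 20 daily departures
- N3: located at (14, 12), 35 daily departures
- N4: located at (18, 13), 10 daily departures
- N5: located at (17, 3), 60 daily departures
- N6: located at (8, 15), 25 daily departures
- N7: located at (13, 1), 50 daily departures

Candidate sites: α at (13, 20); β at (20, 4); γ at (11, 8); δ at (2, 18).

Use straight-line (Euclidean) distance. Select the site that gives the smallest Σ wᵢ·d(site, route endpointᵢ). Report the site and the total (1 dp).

Total weighted distance at each candidate:
  α (13, 20): total = 2670.1
  β (20, 4): total = 1767.3
  γ (11, 8): total = 1570.4
  δ (2, 18): total = 3415.2
Minimum is at γ with total 1570.4 km.

γ, total 1570.4 km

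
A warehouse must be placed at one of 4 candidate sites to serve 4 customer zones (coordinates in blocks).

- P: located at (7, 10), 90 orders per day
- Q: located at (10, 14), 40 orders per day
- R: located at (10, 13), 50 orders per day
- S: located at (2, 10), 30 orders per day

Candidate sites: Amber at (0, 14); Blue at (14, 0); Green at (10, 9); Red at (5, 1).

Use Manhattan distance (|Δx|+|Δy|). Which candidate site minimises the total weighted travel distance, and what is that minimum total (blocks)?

Green, total 1030 blocks

Total weighted distance at each candidate:
  Amber (0, 14): total = 2120
  Blue (14, 0): total = 3760
  Green (10, 9): total = 1030
  Red (5, 1): total = 2920
Minimum is at Green with total 1030 blocks.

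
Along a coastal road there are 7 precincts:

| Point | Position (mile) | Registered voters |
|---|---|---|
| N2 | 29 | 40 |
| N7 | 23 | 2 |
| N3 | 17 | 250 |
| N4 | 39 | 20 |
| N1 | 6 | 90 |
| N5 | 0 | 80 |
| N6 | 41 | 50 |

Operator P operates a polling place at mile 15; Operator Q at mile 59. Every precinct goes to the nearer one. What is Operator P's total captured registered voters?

462

The indifferent point is the midpoint (15+59)/2 = 37; precincts left of it (closer to Operator P at 15) go to Operator P, those right go to Operator Q.
  N5 at 0 (w=80) → Operator P
  N1 at 6 (w=90) → Operator P
  N3 at 17 (w=250) → Operator P
  N7 at 23 (w=2) → Operator P
  N2 at 29 (w=40) → Operator P
  N4 at 39 (w=20) → Operator Q
  N6 at 41 (w=50) → Operator Q
Operator P captures 462; Operator Q captures 70.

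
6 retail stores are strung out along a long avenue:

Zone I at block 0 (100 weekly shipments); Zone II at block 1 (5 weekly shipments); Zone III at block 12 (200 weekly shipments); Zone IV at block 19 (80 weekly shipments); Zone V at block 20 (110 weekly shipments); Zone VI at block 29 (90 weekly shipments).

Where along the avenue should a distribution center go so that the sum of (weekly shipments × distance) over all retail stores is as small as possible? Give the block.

For a sum of weighted absolute distances on a line, the optimum is the weighted median (not the mean). Total weight W = 585; half-weight = 292.5.
Sort by position and accumulate weight:
  block 0 (Zone I, w=100) → cum 100
  block 1 (Zone II, w=5) → cum 105
  block 12 (Zone III, w=200) → cum 305  ≥ 292.5 → median here
  block 19 (Zone IV, w=80) → cum 385
  block 20 (Zone V, w=110) → cum 495
  block 29 (Zone VI, w=90) → cum 585
Optimal location: block 12.

x = 12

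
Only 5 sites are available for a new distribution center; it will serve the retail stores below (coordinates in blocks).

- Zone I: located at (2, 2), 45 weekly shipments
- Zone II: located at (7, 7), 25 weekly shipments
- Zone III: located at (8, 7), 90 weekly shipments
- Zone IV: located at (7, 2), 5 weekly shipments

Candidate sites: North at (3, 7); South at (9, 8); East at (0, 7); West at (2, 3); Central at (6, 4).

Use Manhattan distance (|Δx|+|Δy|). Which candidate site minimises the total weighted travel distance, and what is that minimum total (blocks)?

Central, total 835 blocks

Total weighted distance at each candidate:
  North (3, 7): total = 865
  South (9, 8): total = 880
  East (0, 7): total = 1270
  West (2, 3): total = 1200
  Central (6, 4): total = 835
Minimum is at Central with total 835 blocks.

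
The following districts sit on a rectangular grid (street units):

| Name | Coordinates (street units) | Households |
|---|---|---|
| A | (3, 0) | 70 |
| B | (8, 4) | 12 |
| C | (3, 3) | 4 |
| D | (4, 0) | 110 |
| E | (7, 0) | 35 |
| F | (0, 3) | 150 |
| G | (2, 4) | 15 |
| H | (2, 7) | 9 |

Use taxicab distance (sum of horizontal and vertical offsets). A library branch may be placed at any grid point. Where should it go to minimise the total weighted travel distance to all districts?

Manhattan distance separates: Σwᵢ(|x−xᵢ|+|y−yᵢ|) = Σwᵢ|x−xᵢ| + Σwᵢ|y−yᵢ|, so x and y are optimised independently as 1-D weighted medians.
Total weight W = 405; half = 202.5.
x-coordinate, sorted with cumulative weight:
  x=0 (F, w=150) cum 150
  x=2 (G, w=15) cum 165
  x=2 (H, w=9) cum 174
  x=3 (A, w=70) cum 244  ← median
  x=3 (C, w=4) cum 248
  x=4 (D, w=110) cum 358
  x=7 (E, w=35) cum 393
  x=8 (B, w=12) cum 405
⇒ x* = 3
y-coordinate, sorted with cumulative weight:
  y=0 (A, w=70) cum 70
  y=0 (D, w=110) cum 180
  y=0 (E, w=35) cum 215  ← median
  y=3 (C, w=4) cum 219
  y=3 (F, w=150) cum 369
  y=4 (B, w=12) cum 381
  y=4 (G, w=15) cum 396
  y=7 (H, w=9) cum 405
⇒ y* = 0

(3, 0)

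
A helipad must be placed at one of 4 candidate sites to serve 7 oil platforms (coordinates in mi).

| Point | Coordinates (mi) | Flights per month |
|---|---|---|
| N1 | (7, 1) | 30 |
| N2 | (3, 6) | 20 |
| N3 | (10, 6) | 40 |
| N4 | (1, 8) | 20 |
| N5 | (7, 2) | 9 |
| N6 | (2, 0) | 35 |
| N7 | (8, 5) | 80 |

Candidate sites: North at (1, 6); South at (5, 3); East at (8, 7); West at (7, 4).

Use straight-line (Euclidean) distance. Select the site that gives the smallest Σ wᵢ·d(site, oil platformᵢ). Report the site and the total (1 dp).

Total weighted distance at each candidate:
  North (1, 6): total = 1517.8
  South (5, 3): total = 975.3
  East (8, 7): total = 1043.9
  West (7, 4): total = 823.1
Minimum is at West with total 823.1 mi.

West, total 823.1 mi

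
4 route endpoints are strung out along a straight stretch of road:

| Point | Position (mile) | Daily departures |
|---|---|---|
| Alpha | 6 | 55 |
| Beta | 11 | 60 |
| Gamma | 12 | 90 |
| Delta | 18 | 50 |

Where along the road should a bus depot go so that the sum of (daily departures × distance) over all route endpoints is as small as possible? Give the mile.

For a sum of weighted absolute distances on a line, the optimum is the weighted median (not the mean). Total weight W = 255; half-weight = 127.5.
Sort by position and accumulate weight:
  mile 6 (Alpha, w=55) → cum 55
  mile 11 (Beta, w=60) → cum 115
  mile 12 (Gamma, w=90) → cum 205  ≥ 127.5 → median here
  mile 18 (Delta, w=50) → cum 255
Optimal location: mile 12.

x = 12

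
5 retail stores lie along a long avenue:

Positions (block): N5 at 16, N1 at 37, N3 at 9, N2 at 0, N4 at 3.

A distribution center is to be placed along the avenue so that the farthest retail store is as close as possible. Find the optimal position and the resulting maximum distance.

The 1-center on a line is the midpoint of the two extreme points: leftmost at 0, rightmost at 37.
Optimal location = (0 + 37)/2 = 18.5; maximum distance = (37 − 0)/2 = 18.5.

location 18.5, max distance 18.5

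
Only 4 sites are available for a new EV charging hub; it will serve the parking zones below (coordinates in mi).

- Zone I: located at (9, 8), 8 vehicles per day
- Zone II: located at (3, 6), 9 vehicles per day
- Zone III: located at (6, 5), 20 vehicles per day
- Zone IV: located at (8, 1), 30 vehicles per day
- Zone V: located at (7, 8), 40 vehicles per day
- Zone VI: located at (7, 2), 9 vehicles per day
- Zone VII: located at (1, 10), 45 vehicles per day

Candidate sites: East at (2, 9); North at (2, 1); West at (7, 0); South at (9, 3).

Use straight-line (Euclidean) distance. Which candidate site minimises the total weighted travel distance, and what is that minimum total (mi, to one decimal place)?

Total weighted distance at each candidate:
  East (2, 9): total = 843.2
  North (2, 1): total = 1215.7
  West (7, 0): total = 1138.1
  South (9, 3): total = 953.5
Minimum is at East with total 843.2 mi.

East, total 843.2 mi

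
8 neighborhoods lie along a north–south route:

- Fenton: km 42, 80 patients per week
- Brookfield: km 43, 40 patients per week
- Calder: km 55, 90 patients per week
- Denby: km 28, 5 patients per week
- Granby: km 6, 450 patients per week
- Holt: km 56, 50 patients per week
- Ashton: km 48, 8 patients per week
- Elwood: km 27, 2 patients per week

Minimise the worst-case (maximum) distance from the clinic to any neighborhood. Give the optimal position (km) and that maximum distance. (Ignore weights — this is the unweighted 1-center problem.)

The 1-center on a line is the midpoint of the two extreme points: leftmost at 6, rightmost at 56.
Optimal location = (6 + 56)/2 = 31; maximum distance = (56 − 6)/2 = 25.

location 31, max distance 25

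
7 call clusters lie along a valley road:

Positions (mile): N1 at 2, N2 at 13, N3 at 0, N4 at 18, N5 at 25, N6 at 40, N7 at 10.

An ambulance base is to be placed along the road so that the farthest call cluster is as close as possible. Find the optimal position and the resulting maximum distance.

The 1-center on a line is the midpoint of the two extreme points: leftmost at 0, rightmost at 40.
Optimal location = (0 + 40)/2 = 20; maximum distance = (40 − 0)/2 = 20.

location 20, max distance 20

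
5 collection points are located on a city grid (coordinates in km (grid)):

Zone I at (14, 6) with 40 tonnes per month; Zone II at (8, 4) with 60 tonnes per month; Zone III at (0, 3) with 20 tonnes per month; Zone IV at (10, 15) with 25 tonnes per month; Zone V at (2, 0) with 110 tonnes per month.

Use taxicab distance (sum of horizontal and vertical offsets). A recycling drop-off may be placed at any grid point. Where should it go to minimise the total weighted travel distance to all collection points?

(2, 3)

Manhattan distance separates: Σwᵢ(|x−xᵢ|+|y−yᵢ|) = Σwᵢ|x−xᵢ| + Σwᵢ|y−yᵢ|, so x and y are optimised independently as 1-D weighted medians.
Total weight W = 255; half = 127.5.
x-coordinate, sorted with cumulative weight:
  x=0 (Zone III, w=20) cum 20
  x=2 (Zone V, w=110) cum 130  ← median
  x=8 (Zone II, w=60) cum 190
  x=10 (Zone IV, w=25) cum 215
  x=14 (Zone I, w=40) cum 255
⇒ x* = 2
y-coordinate, sorted with cumulative weight:
  y=0 (Zone V, w=110) cum 110
  y=3 (Zone III, w=20) cum 130  ← median
  y=4 (Zone II, w=60) cum 190
  y=6 (Zone I, w=40) cum 230
  y=15 (Zone IV, w=25) cum 255
⇒ y* = 3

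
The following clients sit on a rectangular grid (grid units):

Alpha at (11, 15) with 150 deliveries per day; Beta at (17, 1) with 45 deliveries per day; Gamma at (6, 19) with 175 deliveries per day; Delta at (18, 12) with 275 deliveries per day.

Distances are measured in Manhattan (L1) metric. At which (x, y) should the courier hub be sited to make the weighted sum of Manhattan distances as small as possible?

Manhattan distance separates: Σwᵢ(|x−xᵢ|+|y−yᵢ|) = Σwᵢ|x−xᵢ| + Σwᵢ|y−yᵢ|, so x and y are optimised independently as 1-D weighted medians.
Total weight W = 645; half = 322.5.
x-coordinate, sorted with cumulative weight:
  x=6 (Gamma, w=175) cum 175
  x=11 (Alpha, w=150) cum 325  ← median
  x=17 (Beta, w=45) cum 370
  x=18 (Delta, w=275) cum 645
⇒ x* = 11
y-coordinate, sorted with cumulative weight:
  y=1 (Beta, w=45) cum 45
  y=12 (Delta, w=275) cum 320
  y=15 (Alpha, w=150) cum 470  ← median
  y=19 (Gamma, w=175) cum 645
⇒ y* = 15

(11, 15)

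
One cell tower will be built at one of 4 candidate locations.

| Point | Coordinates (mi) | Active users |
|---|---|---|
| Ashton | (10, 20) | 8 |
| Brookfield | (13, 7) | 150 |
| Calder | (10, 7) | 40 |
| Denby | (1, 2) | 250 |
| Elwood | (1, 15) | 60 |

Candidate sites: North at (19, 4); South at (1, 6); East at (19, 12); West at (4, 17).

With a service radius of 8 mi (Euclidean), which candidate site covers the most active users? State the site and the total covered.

South, covering 250

Coverage radius r = 8 mi; a point is covered iff (Δx)²+(Δy)² ≤ 8² = 64.
  North (19, 4): covers {Brookfield} → 150
  South (1, 6): covers {Denby} → 250
  East (19, 12): covers {Brookfield} → 150
  West (4, 17): covers {Ashton, Elwood} → 68
Maximum coverage at South: 250 active users.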